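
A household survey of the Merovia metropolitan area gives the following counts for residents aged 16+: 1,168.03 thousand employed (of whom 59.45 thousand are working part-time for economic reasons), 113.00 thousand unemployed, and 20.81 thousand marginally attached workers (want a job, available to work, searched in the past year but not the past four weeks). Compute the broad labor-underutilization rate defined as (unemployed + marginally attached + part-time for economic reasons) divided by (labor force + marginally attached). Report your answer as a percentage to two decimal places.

Broad underutilization rate ≈ 14.85%.

Labor force = 1,168.03 + 113.00 = 1,281.03 thousand.
Numerator = 113.00 + 20.81 + 59.45 = 193.26 thousand.
Denominator = 1,281.03 + 20.81 = 1,301.84 thousand.
Broad rate = 193.26 / 1,301.84 = 14.85%.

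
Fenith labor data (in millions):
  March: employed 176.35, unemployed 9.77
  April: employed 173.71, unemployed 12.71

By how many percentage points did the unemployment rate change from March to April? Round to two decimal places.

The unemployment rate changed by +1.57 percentage points.

March: labor force = 176.35 + 9.77 = 186.12; u = 9.77/186.12 = 5.25%.
April: labor force = 173.71 + 12.71 = 186.42; u = 12.71/186.42 = 6.82%.
Change = 6.82% − 5.25% = +1.57 pp.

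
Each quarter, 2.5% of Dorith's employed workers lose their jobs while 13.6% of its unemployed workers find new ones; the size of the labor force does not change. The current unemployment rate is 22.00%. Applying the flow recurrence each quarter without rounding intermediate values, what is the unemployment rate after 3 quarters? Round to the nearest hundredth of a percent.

With a fixed labor force, u_{t+1} = u_t + s·(1−u_t) − f·u_t = u_t·(1−s−f) + s.
Here 1−s−f = 0.839 and s = 0.025.
u_1 = 0.220000 × 0.839 + 0.025 = 0.209580.
u_2 = 0.209580 × 0.839 + 0.025 = 0.200838.
u_3 = 0.200838 × 0.839 + 0.025 = 0.193503.

Unemployment rate after three quarters ≈ 19.35%.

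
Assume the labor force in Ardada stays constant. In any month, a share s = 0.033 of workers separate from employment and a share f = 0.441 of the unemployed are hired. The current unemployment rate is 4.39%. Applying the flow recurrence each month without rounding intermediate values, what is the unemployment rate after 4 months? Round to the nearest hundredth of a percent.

With a fixed labor force, u_{t+1} = u_t + s·(1−u_t) − f·u_t = u_t·(1−s−f) + s.
Here 1−s−f = 0.526 and s = 0.033.
u_1 = 0.043900 × 0.526 + 0.033 = 0.056091.
u_2 = 0.056091 × 0.526 + 0.033 = 0.062504.
u_3 = 0.062504 × 0.526 + 0.033 = 0.065877.
u_4 = 0.065877 × 0.526 + 0.033 = 0.067651.

Unemployment rate after four months ≈ 6.77%.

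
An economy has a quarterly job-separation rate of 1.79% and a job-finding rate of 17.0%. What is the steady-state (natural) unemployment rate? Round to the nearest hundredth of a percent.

Steady-state unemployment rate ≈ 9.53%.

At steady state the flows balance: s·E = f·U, so U/(E+U) = s/(s+f).
u* = 1.79 / (1.79 + 17.0) = 1.79 / 18.79 = 9.53%.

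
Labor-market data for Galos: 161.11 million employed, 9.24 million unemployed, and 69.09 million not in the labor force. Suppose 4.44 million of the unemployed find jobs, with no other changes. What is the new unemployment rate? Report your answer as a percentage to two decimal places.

New unemployment rate ≈ 2.82%.

Initially, labor force = 161.11 + 9.24 = 170.35 million, so u = 9.24/170.35 = 5.42%.
After the change, unemployed falls and employed rises by 4.44; labor force unchanged → E = 165.55, U = 4.80, labor force = 170.35 million.
New unemployment rate = 4.80 / 170.35 = 2.82%.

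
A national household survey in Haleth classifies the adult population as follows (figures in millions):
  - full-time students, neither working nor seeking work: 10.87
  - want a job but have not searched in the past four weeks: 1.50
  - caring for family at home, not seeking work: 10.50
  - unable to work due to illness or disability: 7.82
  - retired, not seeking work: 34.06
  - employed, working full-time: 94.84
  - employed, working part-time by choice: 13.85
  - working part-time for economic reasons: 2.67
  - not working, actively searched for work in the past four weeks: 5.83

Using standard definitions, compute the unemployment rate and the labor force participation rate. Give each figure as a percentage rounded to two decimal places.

Unemployment rate ≈ 4.97%; labor force participation rate ≈ 64.41%.

Employed = 94.84 + 13.85 + 2.67 = 111.36 million (anyone who worked, including part-time for economic reasons, counts as employed).
Unemployed = 5.83 million.
Labor force = 111.36 + 5.83 = 117.19 million.
Not in labor force = 10.87 + 1.50 + 10.50 + 7.82 + 34.06 = 64.75 million (those not working and not actively searching are outside the labor force — including those who want a job but have given up searching).
Civilian working-age population = 117.19 + 64.75 = 181.94 million.
Unemployment rate = 5.83 / 117.19 = 4.97%.
Labor force participation rate = 117.19 / 181.94 = 64.41%.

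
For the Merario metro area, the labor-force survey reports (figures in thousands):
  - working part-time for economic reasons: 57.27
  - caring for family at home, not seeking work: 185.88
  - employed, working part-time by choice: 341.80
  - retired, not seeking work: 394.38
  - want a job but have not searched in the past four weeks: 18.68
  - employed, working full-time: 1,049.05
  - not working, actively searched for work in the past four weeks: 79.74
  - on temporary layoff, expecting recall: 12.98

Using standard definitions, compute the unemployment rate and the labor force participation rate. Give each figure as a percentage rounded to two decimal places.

Employed = 57.27 + 341.80 + 1,049.05 = 1,448.12 thousand (anyone who worked, including part-time for economic reasons, counts as employed).
Unemployed = 79.74 + 12.98 = 92.72 thousand (jobless and actively searching, or on temporary layoff).
Labor force = 1,448.12 + 92.72 = 1,540.84 thousand.
Not in labor force = 185.88 + 394.38 + 18.68 = 598.94 thousand (those not working and not actively searching are outside the labor force — including those who want a job but have given up searching).
Civilian working-age population = 1,540.84 + 598.94 = 2,139.78 thousand.
Unemployment rate = 92.72 / 1,540.84 = 6.02%.
Labor force participation rate = 1,540.84 / 2,139.78 = 72.01%.

Unemployment rate ≈ 6.02%; labor force participation rate ≈ 72.01%.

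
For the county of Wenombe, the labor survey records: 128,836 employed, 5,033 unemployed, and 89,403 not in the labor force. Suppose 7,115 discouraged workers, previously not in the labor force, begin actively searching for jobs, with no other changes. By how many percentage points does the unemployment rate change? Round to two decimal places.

The unemployment rate changes by +4.86 percentage points.

Initially, labor force = 128,836 + 5,033 = 133,869, so u = 5,033/133,869 = 3.76%.
After the change, unemployed and labor force both rise by 7,115 → E = 128,836, U = 12,148, labor force = 140,984.
New unemployment rate = 12,148 / 140,984 = 8.62%.
Change = 8.62% − 3.76% = +4.86 percentage points.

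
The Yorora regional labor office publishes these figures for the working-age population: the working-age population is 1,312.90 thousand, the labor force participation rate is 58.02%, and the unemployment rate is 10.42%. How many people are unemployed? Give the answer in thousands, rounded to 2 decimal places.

Labor force = 0.5802 × 1,312.90 = 761.74 thousand.
Unemployed = 0.1042 × 761.74 ≈ 79.37 thousand.

About 79.37 thousand are unemployed.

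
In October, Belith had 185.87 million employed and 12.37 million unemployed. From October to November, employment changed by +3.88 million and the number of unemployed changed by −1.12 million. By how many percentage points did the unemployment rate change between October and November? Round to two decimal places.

October: labor force = 185.87 + 12.37 = 198.24; u = 12.37/198.24 = 6.24%.
November: labor force = 189.75 + 11.25 = 201.00; u = 11.25/201.00 = 5.60%.
Change = 5.60% − 6.24% = −0.64 pp.

The unemployment rate changed by −0.64 percentage points.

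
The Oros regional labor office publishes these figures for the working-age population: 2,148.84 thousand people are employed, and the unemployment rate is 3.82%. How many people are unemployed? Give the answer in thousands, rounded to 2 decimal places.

About 85.35 thousand are unemployed.

Let U be the number unemployed. The labor force is E + U, and U/(E+U) = 0.0382.
So U = 0.0382 × 2,148.84 / (1 − 0.0382) = 82.0857 / 0.9618 ≈ 85.35 thousand.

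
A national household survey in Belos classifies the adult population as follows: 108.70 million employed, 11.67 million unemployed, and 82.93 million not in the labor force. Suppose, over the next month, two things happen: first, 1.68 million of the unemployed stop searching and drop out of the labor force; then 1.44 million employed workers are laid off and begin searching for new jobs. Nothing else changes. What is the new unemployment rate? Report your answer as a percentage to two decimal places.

New unemployment rate ≈ 9.63%.

Initially, labor force = 108.70 + 11.67 = 120.37 million, so u = 11.67/120.37 = 9.70%.
After the first change, unemployed and labor force both fall by 1.68 → E = 108.70, U = 9.99, labor force = 118.69 million.
After the second change, employed falls and unemployed rises by 1.44; labor force unchanged → E = 107.26, U = 11.43, labor force = 118.69 million.
New unemployment rate = 11.43 / 118.69 = 9.63%.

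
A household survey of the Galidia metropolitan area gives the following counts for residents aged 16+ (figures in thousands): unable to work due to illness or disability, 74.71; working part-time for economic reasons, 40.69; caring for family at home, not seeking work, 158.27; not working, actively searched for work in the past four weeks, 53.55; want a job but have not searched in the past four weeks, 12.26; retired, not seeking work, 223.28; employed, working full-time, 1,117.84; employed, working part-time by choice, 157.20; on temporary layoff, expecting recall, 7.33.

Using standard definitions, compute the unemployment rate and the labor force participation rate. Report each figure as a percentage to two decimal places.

Unemployment rate ≈ 4.42%; labor force participation rate ≈ 74.61%.

Employed = 40.69 + 1,117.84 + 157.20 = 1,315.73 thousand (anyone who worked, including part-time for economic reasons, counts as employed).
Unemployed = 53.55 + 7.33 = 60.88 thousand (jobless and actively searching, or on temporary layoff).
Labor force = 1,315.73 + 60.88 = 1,376.61 thousand.
Not in labor force = 74.71 + 158.27 + 12.26 + 223.28 = 468.52 thousand (those not working and not actively searching are outside the labor force — including those who want a job but have given up searching).
Civilian working-age population = 1,376.61 + 468.52 = 1,845.13 thousand.
Unemployment rate = 60.88 / 1,376.61 = 4.42%.
Labor force participation rate = 1,376.61 / 1,845.13 = 74.61%.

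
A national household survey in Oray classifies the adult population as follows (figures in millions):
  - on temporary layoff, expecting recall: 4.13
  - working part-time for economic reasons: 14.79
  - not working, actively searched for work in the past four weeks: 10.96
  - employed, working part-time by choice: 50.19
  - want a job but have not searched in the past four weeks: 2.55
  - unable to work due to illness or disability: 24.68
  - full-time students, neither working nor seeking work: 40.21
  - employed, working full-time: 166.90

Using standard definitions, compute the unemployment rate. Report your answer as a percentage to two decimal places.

Unemployment rate ≈ 6.11%.

Employed = 14.79 + 50.19 + 166.90 = 231.88 million (anyone who worked, including part-time for economic reasons, counts as employed).
Unemployed = 4.13 + 10.96 = 15.09 million (jobless and actively searching, or on temporary layoff).
Labor force = 231.88 + 15.09 = 246.97 million.
Unemployment rate = 15.09 / 246.97 = 6.11%.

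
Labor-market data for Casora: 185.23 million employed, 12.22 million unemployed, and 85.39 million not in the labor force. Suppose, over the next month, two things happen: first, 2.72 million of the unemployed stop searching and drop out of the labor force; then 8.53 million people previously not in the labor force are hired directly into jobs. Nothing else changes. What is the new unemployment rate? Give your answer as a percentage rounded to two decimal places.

New unemployment rate ≈ 4.67%.

Initially, labor force = 185.23 + 12.22 = 197.45 million, so u = 12.22/197.45 = 6.19%.
After the first change, unemployed and labor force both fall by 2.72 → E = 185.23, U = 9.50, labor force = 194.73 million.
After the second change, employed and labor force both rise by 8.53; unemployed unchanged → E = 193.76, U = 9.50, labor force = 203.26 million.
New unemployment rate = 9.50 / 203.26 = 4.67%.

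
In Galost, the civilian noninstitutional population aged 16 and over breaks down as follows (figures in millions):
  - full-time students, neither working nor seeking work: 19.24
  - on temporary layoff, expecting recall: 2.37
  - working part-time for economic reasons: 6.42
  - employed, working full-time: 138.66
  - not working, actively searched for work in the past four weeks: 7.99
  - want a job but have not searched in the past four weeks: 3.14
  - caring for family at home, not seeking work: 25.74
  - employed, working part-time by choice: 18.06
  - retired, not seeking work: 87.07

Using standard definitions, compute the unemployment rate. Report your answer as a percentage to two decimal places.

Employed = 6.42 + 138.66 + 18.06 = 163.14 million (anyone who worked, including part-time for economic reasons, counts as employed).
Unemployed = 2.37 + 7.99 = 10.36 million (jobless and actively searching, or on temporary layoff).
Labor force = 163.14 + 10.36 = 173.50 million.
Unemployment rate = 10.36 / 173.50 = 5.97%.

Unemployment rate ≈ 5.97%.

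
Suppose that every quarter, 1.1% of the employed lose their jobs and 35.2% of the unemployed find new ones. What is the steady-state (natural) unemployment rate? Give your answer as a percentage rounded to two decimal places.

At steady state the flows balance: s·E = f·U, so U/(E+U) = s/(s+f).
u* = 1.1 / (1.1 + 35.2) = 1.1 / 36.30 = 3.03%.

Steady-state unemployment rate ≈ 3.03%.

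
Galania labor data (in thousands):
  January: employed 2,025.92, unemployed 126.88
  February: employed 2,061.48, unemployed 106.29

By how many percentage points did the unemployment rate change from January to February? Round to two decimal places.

The unemployment rate changed by −0.99 percentage points.

January: labor force = 2,025.92 + 126.88 = 2,152.80; u = 126.88/2,152.80 = 5.89%.
February: labor force = 2,061.48 + 106.29 = 2,167.77; u = 106.29/2,167.77 = 4.90%.
Change = 4.90% − 5.89% = −0.99 pp.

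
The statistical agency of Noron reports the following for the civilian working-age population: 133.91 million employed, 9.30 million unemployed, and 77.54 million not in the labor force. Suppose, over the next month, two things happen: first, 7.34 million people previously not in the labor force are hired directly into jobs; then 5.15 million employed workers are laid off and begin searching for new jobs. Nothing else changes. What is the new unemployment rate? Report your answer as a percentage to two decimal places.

Initially, labor force = 133.91 + 9.30 = 143.21 million, so u = 9.30/143.21 = 6.49%.
After the first change, employed and labor force both rise by 7.34; unemployed unchanged → E = 141.25, U = 9.30, labor force = 150.55 million.
After the second change, employed falls and unemployed rises by 5.15; labor force unchanged → E = 136.10, U = 14.45, labor force = 150.55 million.
New unemployment rate = 14.45 / 150.55 = 9.60%.

New unemployment rate ≈ 9.60%.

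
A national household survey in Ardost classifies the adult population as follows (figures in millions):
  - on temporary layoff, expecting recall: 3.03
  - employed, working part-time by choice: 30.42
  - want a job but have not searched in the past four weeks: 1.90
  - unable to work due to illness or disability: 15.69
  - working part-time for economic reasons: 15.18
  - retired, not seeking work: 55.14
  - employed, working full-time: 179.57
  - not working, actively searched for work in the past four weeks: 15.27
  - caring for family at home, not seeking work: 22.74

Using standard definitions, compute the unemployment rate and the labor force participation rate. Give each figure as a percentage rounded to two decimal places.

Unemployment rate ≈ 7.52%; labor force participation rate ≈ 71.83%.

Employed = 30.42 + 15.18 + 179.57 = 225.17 million (anyone who worked, including part-time for economic reasons, counts as employed).
Unemployed = 3.03 + 15.27 = 18.30 million (jobless and actively searching, or on temporary layoff).
Labor force = 225.17 + 18.30 = 243.47 million.
Not in labor force = 1.90 + 15.69 + 55.14 + 22.74 = 95.47 million (those not working and not actively searching are outside the labor force — including those who want a job but have given up searching).
Civilian working-age population = 243.47 + 95.47 = 338.94 million.
Unemployment rate = 18.30 / 243.47 = 7.52%.
Labor force participation rate = 243.47 / 338.94 = 71.83%.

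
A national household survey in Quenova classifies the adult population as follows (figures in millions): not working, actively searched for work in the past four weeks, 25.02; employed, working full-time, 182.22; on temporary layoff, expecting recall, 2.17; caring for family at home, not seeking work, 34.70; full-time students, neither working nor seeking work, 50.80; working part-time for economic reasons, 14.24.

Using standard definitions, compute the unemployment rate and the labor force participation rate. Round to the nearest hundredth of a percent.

Unemployment rate ≈ 12.16%; labor force participation rate ≈ 72.34%.

Employed = 182.22 + 14.24 = 196.46 million (anyone who worked, including part-time for economic reasons, counts as employed).
Unemployed = 25.02 + 2.17 = 27.19 million (jobless and actively searching, or on temporary layoff).
Labor force = 196.46 + 27.19 = 223.65 million.
Not in labor force = 34.70 + 50.80 = 85.50 million (those not working and not actively searching are outside the labor force).
Civilian working-age population = 223.65 + 85.50 = 309.15 million.
Unemployment rate = 27.19 / 223.65 = 12.16%.
Labor force participation rate = 223.65 / 309.15 = 72.34%.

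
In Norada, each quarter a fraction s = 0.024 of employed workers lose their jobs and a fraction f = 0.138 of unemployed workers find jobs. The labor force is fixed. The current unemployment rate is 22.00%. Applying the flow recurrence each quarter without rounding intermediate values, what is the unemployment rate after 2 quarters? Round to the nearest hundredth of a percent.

Unemployment rate after two quarters ≈ 19.86%.

With a fixed labor force, u_{t+1} = u_t + s·(1−u_t) − f·u_t = u_t·(1−s−f) + s.
Here 1−s−f = 0.838 and s = 0.024.
u_1 = 0.220000 × 0.838 + 0.024 = 0.208360.
u_2 = 0.208360 × 0.838 + 0.024 = 0.198606.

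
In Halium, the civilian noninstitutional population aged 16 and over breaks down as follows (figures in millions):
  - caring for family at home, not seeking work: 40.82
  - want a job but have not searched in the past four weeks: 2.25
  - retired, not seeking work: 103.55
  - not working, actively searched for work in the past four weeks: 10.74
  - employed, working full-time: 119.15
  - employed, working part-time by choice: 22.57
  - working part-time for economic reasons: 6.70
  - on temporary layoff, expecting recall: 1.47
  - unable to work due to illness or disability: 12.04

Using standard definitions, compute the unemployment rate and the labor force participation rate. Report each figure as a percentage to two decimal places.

Unemployment rate ≈ 7.60%; labor force participation rate ≈ 50.31%.

Employed = 119.15 + 22.57 + 6.70 = 148.42 million (anyone who worked, including part-time for economic reasons, counts as employed).
Unemployed = 10.74 + 1.47 = 12.21 million (jobless and actively searching, or on temporary layoff).
Labor force = 148.42 + 12.21 = 160.63 million.
Not in labor force = 40.82 + 2.25 + 103.55 + 12.04 = 158.66 million (those not working and not actively searching are outside the labor force — including those who want a job but have given up searching).
Civilian working-age population = 160.63 + 158.66 = 319.29 million.
Unemployment rate = 12.21 / 160.63 = 7.60%.
Labor force participation rate = 160.63 / 319.29 = 50.31%.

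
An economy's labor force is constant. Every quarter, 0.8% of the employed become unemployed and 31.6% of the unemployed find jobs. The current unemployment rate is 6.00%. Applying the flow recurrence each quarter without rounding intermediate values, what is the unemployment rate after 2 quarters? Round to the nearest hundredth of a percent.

Unemployment rate after two quarters ≈ 4.08%.

With a fixed labor force, u_{t+1} = u_t + s·(1−u_t) − f·u_t = u_t·(1−s−f) + s.
Here 1−s−f = 0.676 and s = 0.008.
u_1 = 0.060000 × 0.676 + 0.008 = 0.048560.
u_2 = 0.048560 × 0.676 + 0.008 = 0.040827.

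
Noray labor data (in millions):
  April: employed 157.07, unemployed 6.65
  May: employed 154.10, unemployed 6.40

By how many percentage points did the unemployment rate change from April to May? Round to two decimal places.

April: labor force = 157.07 + 6.65 = 163.72; u = 6.65/163.72 = 4.06%.
May: labor force = 154.10 + 6.40 = 160.50; u = 6.40/160.50 = 3.99%.
Change = 3.99% − 4.06% = −0.07 pp.

The unemployment rate changed by −0.07 percentage points.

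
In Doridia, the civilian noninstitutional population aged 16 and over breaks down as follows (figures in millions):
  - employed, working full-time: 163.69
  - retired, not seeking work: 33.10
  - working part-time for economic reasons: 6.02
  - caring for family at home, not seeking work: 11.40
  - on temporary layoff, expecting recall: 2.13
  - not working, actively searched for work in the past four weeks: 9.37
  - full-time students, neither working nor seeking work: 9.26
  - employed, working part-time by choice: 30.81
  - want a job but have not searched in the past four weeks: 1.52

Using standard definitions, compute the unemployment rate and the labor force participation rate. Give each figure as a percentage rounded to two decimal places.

Unemployment rate ≈ 5.42%; labor force participation rate ≈ 79.32%.

Employed = 163.69 + 6.02 + 30.81 = 200.52 million (anyone who worked, including part-time for economic reasons, counts as employed).
Unemployed = 2.13 + 9.37 = 11.50 million (jobless and actively searching, or on temporary layoff).
Labor force = 200.52 + 11.50 = 212.02 million.
Not in labor force = 33.10 + 11.40 + 9.26 + 1.52 = 55.28 million (those not working and not actively searching are outside the labor force — including those who want a job but have given up searching).
Civilian working-age population = 212.02 + 55.28 = 267.30 million.
Unemployment rate = 11.50 / 212.02 = 5.42%.
Labor force participation rate = 212.02 / 267.30 = 79.32%.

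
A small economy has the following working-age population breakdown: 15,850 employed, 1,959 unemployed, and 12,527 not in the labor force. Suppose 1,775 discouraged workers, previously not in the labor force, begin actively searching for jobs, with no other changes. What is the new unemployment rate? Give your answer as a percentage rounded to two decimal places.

New unemployment rate ≈ 19.07%.

Initially, labor force = 15,850 + 1,959 = 17,809, so u = 1,959/17,809 = 11.00%.
After the change, unemployed and labor force both rise by 1,775 → E = 15,850, U = 3,734, labor force = 19,584.
New unemployment rate = 3,734 / 19,584 = 19.07%.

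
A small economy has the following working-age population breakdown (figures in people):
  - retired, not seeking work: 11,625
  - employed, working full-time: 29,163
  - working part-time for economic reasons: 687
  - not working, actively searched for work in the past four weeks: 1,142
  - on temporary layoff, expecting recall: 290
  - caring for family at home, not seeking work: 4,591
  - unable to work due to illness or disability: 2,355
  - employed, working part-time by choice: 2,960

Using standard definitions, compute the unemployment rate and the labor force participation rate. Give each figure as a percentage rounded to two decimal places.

Employed = 29,163 + 687 + 2,960 = 32,810 (anyone who worked, including part-time for economic reasons, counts as employed).
Unemployed = 1,142 + 290 = 1,432 (jobless and actively searching, or on temporary layoff).
Labor force = 32,810 + 1,432 = 34,242.
Not in labor force = 11,625 + 4,591 + 2,355 = 18,571 (those not working and not actively searching are outside the labor force).
Civilian working-age population = 34,242 + 18,571 = 52,813.
Unemployment rate = 1,432 / 34,242 = 4.18%.
Labor force participation rate = 34,242 / 52,813 = 64.84%.

Unemployment rate ≈ 4.18%; labor force participation rate ≈ 64.84%.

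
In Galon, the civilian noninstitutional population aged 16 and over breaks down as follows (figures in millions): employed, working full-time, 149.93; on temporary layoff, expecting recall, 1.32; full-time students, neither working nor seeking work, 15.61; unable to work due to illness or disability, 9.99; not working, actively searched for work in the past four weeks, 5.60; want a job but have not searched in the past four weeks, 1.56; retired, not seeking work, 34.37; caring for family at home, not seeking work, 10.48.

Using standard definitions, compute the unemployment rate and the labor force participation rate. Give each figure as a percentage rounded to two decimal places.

Employed = 149.93 million.
Unemployed = 1.32 + 5.60 = 6.92 million (jobless and actively searching, or on temporary layoff).
Labor force = 149.93 + 6.92 = 156.85 million.
Not in labor force = 15.61 + 9.99 + 1.56 + 34.37 + 10.48 = 72.01 million (those not working and not actively searching are outside the labor force — including those who want a job but have given up searching).
Civilian working-age population = 156.85 + 72.01 = 228.86 million.
Unemployment rate = 6.92 / 156.85 = 4.41%.
Labor force participation rate = 156.85 / 228.86 = 68.54%.

Unemployment rate ≈ 4.41%; labor force participation rate ≈ 68.54%.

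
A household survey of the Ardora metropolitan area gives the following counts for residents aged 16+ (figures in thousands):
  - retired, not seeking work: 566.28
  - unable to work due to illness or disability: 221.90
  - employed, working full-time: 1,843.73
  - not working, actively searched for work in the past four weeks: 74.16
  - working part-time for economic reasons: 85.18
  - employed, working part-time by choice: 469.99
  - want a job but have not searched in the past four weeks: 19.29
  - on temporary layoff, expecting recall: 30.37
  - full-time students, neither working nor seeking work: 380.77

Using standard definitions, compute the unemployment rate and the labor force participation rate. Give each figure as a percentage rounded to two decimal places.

Unemployment rate ≈ 4.18%; labor force participation rate ≈ 67.81%.

Employed = 1,843.73 + 85.18 + 469.99 = 2,398.90 thousand (anyone who worked, including part-time for economic reasons, counts as employed).
Unemployed = 74.16 + 30.37 = 104.53 thousand (jobless and actively searching, or on temporary layoff).
Labor force = 2,398.90 + 104.53 = 2,503.43 thousand.
Not in labor force = 566.28 + 221.90 + 19.29 + 380.77 = 1,188.24 thousand (those not working and not actively searching are outside the labor force — including those who want a job but have given up searching).
Civilian working-age population = 2,503.43 + 1,188.24 = 3,691.67 thousand.
Unemployment rate = 104.53 / 2,503.43 = 4.18%.
Labor force participation rate = 2,503.43 / 3,691.67 = 67.81%.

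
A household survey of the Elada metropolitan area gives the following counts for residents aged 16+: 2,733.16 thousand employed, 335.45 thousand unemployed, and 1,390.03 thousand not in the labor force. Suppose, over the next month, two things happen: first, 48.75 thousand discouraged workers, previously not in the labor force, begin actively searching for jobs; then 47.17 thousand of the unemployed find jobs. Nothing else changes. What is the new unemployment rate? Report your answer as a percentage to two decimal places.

New unemployment rate ≈ 10.81%.

Initially, labor force = 2,733.16 + 335.45 = 3,068.61 thousand, so u = 335.45/3,068.61 = 10.93%.
After the first change, unemployed and labor force both rise by 48.75 → E = 2,733.16, U = 384.20, labor force = 3,117.36 thousand.
After the second change, unemployed falls and employed rises by 47.17; labor force unchanged → E = 2,780.33, U = 337.03, labor force = 3,117.36 thousand.
New unemployment rate = 337.03 / 3,117.36 = 10.81%.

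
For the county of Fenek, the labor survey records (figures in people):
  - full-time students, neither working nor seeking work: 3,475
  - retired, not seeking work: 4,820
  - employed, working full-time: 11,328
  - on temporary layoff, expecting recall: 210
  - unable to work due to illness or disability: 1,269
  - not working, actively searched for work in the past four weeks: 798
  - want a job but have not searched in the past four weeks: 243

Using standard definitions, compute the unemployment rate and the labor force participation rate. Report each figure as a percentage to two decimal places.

Employed = 11,328.
Unemployed = 210 + 798 = 1,008 (jobless and actively searching, or on temporary layoff).
Labor force = 11,328 + 1,008 = 12,336.
Not in labor force = 3,475 + 4,820 + 1,269 + 243 = 9,807 (those not working and not actively searching are outside the labor force — including those who want a job but have given up searching).
Civilian working-age population = 12,336 + 9,807 = 22,143.
Unemployment rate = 1,008 / 12,336 = 8.17%.
Labor force participation rate = 12,336 / 22,143 = 55.71%.

Unemployment rate ≈ 8.17%; labor force participation rate ≈ 55.71%.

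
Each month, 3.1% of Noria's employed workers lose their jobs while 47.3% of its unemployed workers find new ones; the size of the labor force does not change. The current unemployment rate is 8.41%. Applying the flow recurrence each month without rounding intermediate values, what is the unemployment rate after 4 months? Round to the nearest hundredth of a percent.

With a fixed labor force, u_{t+1} = u_t + s·(1−u_t) − f·u_t = u_t·(1−s−f) + s.
Here 1−s−f = 0.496 and s = 0.031.
u_1 = 0.084100 × 0.496 + 0.031 = 0.072714.
u_2 = 0.072714 × 0.496 + 0.031 = 0.067066.
u_3 = 0.067066 × 0.496 + 0.031 = 0.064265.
u_4 = 0.064265 × 0.496 + 0.031 = 0.062875.

Unemployment rate after four months ≈ 6.29%.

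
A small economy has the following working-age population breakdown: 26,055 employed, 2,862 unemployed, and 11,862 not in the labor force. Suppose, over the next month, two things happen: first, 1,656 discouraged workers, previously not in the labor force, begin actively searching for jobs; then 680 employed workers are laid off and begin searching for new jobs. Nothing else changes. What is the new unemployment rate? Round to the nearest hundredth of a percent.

Initially, labor force = 26,055 + 2,862 = 28,917, so u = 2,862/28,917 = 9.90%.
After the first change, unemployed and labor force both rise by 1,656 → E = 26,055, U = 4,518, labor force = 30,573.
After the second change, employed falls and unemployed rises by 680; labor force unchanged → E = 25,375, U = 5,198, labor force = 30,573.
New unemployment rate = 5,198 / 30,573 = 17.00%.

New unemployment rate ≈ 17.00%.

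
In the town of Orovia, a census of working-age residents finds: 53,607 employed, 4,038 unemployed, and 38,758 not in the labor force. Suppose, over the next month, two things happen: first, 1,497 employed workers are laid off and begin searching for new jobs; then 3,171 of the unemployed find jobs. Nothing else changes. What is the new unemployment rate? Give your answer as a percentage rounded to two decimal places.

New unemployment rate ≈ 4.10%.

Initially, labor force = 53,607 + 4,038 = 57,645, so u = 4,038/57,645 = 7.00%.
After the first change, employed falls and unemployed rises by 1,497; labor force unchanged → E = 52,110, U = 5,535, labor force = 57,645.
After the second change, unemployed falls and employed rises by 3,171; labor force unchanged → E = 55,281, U = 2,364, labor force = 57,645.
New unemployment rate = 2,364 / 57,645 = 4.10%.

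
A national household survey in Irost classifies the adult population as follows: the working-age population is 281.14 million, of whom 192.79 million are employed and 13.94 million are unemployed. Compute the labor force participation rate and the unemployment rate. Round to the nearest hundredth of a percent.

Labor force participation rate ≈ 73.53%; unemployment rate ≈ 6.74%.

Labor force = employed + unemployed = 192.79 + 13.94 = 206.73 million.
Unemployment rate = 13.94 / 206.73 = 6.74%.
Labor force participation rate = 206.73 / 281.14 = 73.53%.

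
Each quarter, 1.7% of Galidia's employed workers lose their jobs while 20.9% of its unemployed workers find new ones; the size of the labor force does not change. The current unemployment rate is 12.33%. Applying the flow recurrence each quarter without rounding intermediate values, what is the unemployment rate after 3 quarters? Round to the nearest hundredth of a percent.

Unemployment rate after three quarters ≈ 9.75%.

With a fixed labor force, u_{t+1} = u_t + s·(1−u_t) − f·u_t = u_t·(1−s−f) + s.
Here 1−s−f = 0.774 and s = 0.017.
u_1 = 0.123300 × 0.774 + 0.017 = 0.112434.
u_2 = 0.112434 × 0.774 + 0.017 = 0.104024.
u_3 = 0.104024 × 0.774 + 0.017 = 0.097515.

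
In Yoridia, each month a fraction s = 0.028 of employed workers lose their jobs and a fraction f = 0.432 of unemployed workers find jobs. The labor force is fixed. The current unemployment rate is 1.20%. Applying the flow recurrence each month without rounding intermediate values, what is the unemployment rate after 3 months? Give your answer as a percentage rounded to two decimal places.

With a fixed labor force, u_{t+1} = u_t + s·(1−u_t) − f·u_t = u_t·(1−s−f) + s.
Here 1−s−f = 0.540 and s = 0.028.
u_1 = 0.012000 × 0.540 + 0.028 = 0.034480.
u_2 = 0.034480 × 0.540 + 0.028 = 0.046619.
u_3 = 0.046619 × 0.540 + 0.028 = 0.053174.

Unemployment rate after three months ≈ 5.32%.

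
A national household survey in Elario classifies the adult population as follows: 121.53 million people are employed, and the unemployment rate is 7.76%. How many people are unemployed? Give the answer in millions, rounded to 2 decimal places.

About 10.22 million are unemployed.

Let U be the number unemployed. The labor force is E + U, and U/(E+U) = 0.0776.
So U = 0.0776 × 121.53 / (1 − 0.0776) = 9.4307 / 0.9224 ≈ 10.22 million.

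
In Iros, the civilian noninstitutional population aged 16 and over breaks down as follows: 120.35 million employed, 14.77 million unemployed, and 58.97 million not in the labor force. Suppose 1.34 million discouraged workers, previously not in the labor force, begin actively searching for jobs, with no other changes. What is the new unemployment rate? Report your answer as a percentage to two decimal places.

New unemployment rate ≈ 11.81%.

Initially, labor force = 120.35 + 14.77 = 135.12 million, so u = 14.77/135.12 = 10.93%.
After the change, unemployed and labor force both rise by 1.34 → E = 120.35, U = 16.11, labor force = 136.46 million.
New unemployment rate = 16.11 / 136.46 = 11.81%.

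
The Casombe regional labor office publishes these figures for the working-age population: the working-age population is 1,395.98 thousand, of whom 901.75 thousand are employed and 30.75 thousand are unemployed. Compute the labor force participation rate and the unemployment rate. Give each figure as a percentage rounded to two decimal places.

Labor force = employed + unemployed = 901.75 + 30.75 = 932.50 thousand.
Unemployment rate = 30.75 / 932.50 = 3.30%.
Labor force participation rate = 932.50 / 1,395.98 = 66.80%.

Labor force participation rate ≈ 66.80%; unemployment rate ≈ 3.30%.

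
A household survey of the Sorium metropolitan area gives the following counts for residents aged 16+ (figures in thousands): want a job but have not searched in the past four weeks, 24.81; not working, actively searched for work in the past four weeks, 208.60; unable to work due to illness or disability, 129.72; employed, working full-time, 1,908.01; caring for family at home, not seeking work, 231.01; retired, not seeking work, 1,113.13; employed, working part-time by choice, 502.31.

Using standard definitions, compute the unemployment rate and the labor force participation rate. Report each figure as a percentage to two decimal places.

Employed = 1,908.01 + 502.31 = 2,410.32 thousand.
Unemployed = 208.60 thousand.
Labor force = 2,410.32 + 208.60 = 2,618.92 thousand.
Not in labor force = 24.81 + 129.72 + 231.01 + 1,113.13 = 1,498.67 thousand (those not working and not actively searching are outside the labor force — including those who want a job but have given up searching).
Civilian working-age population = 2,618.92 + 1,498.67 = 4,117.59 thousand.
Unemployment rate = 208.60 / 2,618.92 = 7.97%.
Labor force participation rate = 2,618.92 / 4,117.59 = 63.60%.

Unemployment rate ≈ 7.97%; labor force participation rate ≈ 63.60%.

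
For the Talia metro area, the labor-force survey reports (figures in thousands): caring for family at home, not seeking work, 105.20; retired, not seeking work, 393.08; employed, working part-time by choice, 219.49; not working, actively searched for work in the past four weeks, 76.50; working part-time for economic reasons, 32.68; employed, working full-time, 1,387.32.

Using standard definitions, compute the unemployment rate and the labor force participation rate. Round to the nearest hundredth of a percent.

Unemployment rate ≈ 4.46%; labor force participation rate ≈ 77.50%.

Employed = 219.49 + 32.68 + 1,387.32 = 1,639.49 thousand (anyone who worked, including part-time for economic reasons, counts as employed).
Unemployed = 76.50 thousand.
Labor force = 1,639.49 + 76.50 = 1,715.99 thousand.
Not in labor force = 105.20 + 393.08 = 498.28 thousand (those not working and not actively searching are outside the labor force).
Civilian working-age population = 1,715.99 + 498.28 = 2,214.27 thousand.
Unemployment rate = 76.50 / 1,715.99 = 4.46%.
Labor force participation rate = 1,715.99 / 2,214.27 = 77.50%.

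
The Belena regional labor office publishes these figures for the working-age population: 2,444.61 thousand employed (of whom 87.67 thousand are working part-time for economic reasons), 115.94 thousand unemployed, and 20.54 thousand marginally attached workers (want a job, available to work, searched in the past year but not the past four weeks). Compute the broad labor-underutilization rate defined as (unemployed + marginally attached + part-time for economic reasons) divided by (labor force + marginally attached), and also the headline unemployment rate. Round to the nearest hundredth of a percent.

Broad underutilization rate ≈ 8.68%; headline unemployment rate ≈ 4.53%.

Labor force = 2,444.61 + 115.94 = 2,560.55 thousand.
Numerator = 115.94 + 20.54 + 87.67 = 224.15 thousand.
Denominator = 2,560.55 + 20.54 = 2,581.09 thousand.
Broad rate = 224.15 / 2,581.09 = 8.68%.
Headline unemployment rate = 115.94 / 2,560.55 = 4.53%.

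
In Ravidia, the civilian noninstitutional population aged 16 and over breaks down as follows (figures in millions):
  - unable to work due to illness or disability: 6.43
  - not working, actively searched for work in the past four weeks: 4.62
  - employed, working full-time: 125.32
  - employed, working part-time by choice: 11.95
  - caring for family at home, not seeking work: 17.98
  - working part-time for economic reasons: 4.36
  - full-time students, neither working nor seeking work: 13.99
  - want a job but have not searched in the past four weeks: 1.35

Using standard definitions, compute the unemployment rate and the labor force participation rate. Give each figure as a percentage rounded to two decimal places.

Unemployment rate ≈ 3.16%; labor force participation rate ≈ 78.63%.

Employed = 125.32 + 11.95 + 4.36 = 141.63 million (anyone who worked, including part-time for economic reasons, counts as employed).
Unemployed = 4.62 million.
Labor force = 141.63 + 4.62 = 146.25 million.
Not in labor force = 6.43 + 17.98 + 13.99 + 1.35 = 39.75 million (those not working and not actively searching are outside the labor force — including those who want a job but have given up searching).
Civilian working-age population = 146.25 + 39.75 = 186.00 million.
Unemployment rate = 4.62 / 146.25 = 3.16%.
Labor force participation rate = 146.25 / 186.00 = 78.63%.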